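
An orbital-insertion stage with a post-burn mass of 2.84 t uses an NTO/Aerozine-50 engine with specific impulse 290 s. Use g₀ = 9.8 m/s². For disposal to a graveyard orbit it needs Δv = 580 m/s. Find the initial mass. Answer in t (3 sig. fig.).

initial mass ≈ 3.48 t

v_e = Isp · g₀ = 290 × 9.8 = 2842.0 m/s.
m₀/m_f = exp(Δv / v_e) = exp(580 / 2842.0) = exp(0.2041) = 1.2264.
m₀ = m_f × 1.2264 = 2.84 × 1.2264 = 3.48298 t.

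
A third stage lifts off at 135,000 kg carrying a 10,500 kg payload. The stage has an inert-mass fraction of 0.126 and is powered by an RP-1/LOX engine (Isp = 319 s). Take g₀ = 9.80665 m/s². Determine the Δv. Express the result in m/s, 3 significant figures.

Stage wet mass = m₀ − payload = 135,000 − 10,500 = 124,500 kg.
Stage dry mass = ε × stage wet mass = 0.126 × 124,500 = 15,687 kg.
Burnout mass m_f = stage dry + payload = 15,687 + 10,500 = 26,187 kg.
v_e = Isp · g₀ = 319 × 9.80665 = 3128.3 m/s.
From the ideal rocket equation, Δv = v_e · ln(135,000/26,187) = 3128.3 × ln(5.155) = 3128.3 × 1.6400 ≈ 5130 m/s.

Δv ≈ 5130 m/s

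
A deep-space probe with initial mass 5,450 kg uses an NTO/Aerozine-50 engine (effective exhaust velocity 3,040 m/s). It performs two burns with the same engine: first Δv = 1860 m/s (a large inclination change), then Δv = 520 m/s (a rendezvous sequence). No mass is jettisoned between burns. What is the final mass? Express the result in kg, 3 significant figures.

After the first burn: m = 5450 × exp(−1860/3040.0) = 5450 × 0.54235 = 2,955.81 kg.
After the second burn: m = 2,955.81 × exp(−520/3040.0) = 2,955.81 × 0.84278 = 2,491.1 kg.

final mass ≈ 2490 kg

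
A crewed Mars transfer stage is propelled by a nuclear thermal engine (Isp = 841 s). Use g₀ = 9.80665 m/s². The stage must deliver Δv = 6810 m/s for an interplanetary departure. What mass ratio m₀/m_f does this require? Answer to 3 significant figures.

v_e = Isp · g₀ = 841 × 9.80665 = 8247.4 m/s.
By the Tsiolkovsky rocket equation, m₀/m_f = exp(Δv / v_e) = exp(6810 / 8247.4) = exp(0.8257) = 2.2835.

mass ratio ≈ 2.28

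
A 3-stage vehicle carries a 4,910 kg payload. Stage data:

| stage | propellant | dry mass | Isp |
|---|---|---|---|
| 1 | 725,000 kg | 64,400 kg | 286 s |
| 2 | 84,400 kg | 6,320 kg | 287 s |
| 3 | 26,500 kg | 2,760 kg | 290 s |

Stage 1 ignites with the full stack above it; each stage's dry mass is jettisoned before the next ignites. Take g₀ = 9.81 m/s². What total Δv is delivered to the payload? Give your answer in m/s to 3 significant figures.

Ignition mass of stage 1 = 725,000+64,400 + 84,400+6,320 + 26,500+2,760 + 4,910 = 914,290 kg.
Stage 1: m₀ = 914,290 kg, m_f = 914,290 − 725,000 = 189,290 kg; Δv = 286×9.81×ln(4.83) = 2805.7×1.5749 ≈ 4419 m/s.
Stage 2: m₀ = 124,890 kg, m_f = 124,890 − 84,400 = 40,490 kg; Δv = 287×9.81×ln(3.084) = 2815.5×1.1264 ≈ 3171 m/s.
Stage 3: m₀ = 34,170 kg, m_f = 34,170 − 26,500 = 7,670 kg; Δv = 290×9.81×ln(4.455) = 2844.9×1.4940 ≈ 4250 m/s.
Total Δv = 4419 + 3171 + 4250 = 11840 m/s.

Δv ≈ 11800 m/s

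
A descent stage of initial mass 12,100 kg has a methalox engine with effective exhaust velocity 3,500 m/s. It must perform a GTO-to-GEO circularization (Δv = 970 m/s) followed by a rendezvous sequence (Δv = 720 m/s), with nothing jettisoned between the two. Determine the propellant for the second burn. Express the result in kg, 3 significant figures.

propellant for the second burn ≈ 1710 kg

After the first burn: m = 12100 × exp(−970/3500.0) = 12100 × 0.75795 = 9,171.2 kg.
After the second burn: m = 9,171.2 × exp(−720/3500.0) = 9,171.2 × 0.81407 = 7,466 kg.
Second-burn propellant = 9,171.2 − 7,466 = 1,705.2 kg.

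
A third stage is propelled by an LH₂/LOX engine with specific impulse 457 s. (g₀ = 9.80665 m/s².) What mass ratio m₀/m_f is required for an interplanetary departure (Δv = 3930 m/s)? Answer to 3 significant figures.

v_e = Isp · g₀ = 457 × 9.80665 = 4481.6 m/s.
m₀/m_f = exp(Δv / v_e) = exp(3930 / 4481.6) = exp(0.8769) = 2.4035.

mass ratio ≈ 2.40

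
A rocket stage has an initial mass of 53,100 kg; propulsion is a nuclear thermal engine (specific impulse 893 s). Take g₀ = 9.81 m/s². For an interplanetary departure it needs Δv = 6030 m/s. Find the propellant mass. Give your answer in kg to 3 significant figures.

propellant mass ≈ 26400 kg

v_e = Isp · g₀ = 893 × 9.81 = 8760.3 m/s.
m₀/m_f = exp(Δv / v_e) = exp(6030 / 8760.3) = exp(0.6883) = 1.9904.
m_f = 53,100 / 1.9904 = 26,678.1 kg, so propellant = m₀ − m_f = 53,100 − 26,678.1 = 26,421.9 kg.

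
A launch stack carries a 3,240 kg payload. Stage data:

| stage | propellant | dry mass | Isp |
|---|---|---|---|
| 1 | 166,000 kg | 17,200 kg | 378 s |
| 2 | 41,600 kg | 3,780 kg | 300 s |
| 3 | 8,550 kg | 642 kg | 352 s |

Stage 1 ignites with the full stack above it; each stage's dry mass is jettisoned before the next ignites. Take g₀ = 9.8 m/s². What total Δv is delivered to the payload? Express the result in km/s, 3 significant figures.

Ignition mass of stage 1 = 166,000+17,200 + 41,600+3,780 + 8,550+642 + 3,240 = 241,012 kg.
Stage 1: m₀ = 241,012 kg, m_f = 241,012 − 166,000 = 75,012 kg; Δv = 378×9.8×ln(3.213) = 3704.4×1.1672 ≈ 4324 m/s.
Stage 2: m₀ = 57,812 kg, m_f = 57,812 − 41,600 = 16,212 kg; Δv = 300×9.8×ln(3.566) = 2940.0×1.2714 ≈ 3738 m/s.
Stage 3: m₀ = 12,432 kg, m_f = 12,432 − 8,550 = 3,882 kg; Δv = 352×9.8×ln(3.202) = 3449.6×1.1639 ≈ 4015 m/s.
Total Δv = 4324 + 3738 + 4015 = 12077 m/s.

Δv ≈ 12.1 km/s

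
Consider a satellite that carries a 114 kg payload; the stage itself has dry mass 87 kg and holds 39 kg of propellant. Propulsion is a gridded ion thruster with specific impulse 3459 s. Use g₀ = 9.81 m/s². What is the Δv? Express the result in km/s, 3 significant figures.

Δv ≈ 6.02 km/s

v_e = Isp · g₀ = 3459 × 9.81 = 33932.8 m/s.
m₀ = payload + dry + propellant = 114 + 87 + 39 = 240 kg.
m_f = payload + dry = 114 + 87 = 201 kg.
Δv = v_e · ln(m₀/m_f) = 33932.8 × ln(1.194) = 33932.8 × 0.1773 ≈ 6017.4 m/s.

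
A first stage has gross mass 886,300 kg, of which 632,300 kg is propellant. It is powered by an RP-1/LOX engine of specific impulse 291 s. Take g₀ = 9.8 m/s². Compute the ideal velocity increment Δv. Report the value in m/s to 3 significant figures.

v_e = Isp · g₀ = 291 × 9.8 = 2851.8 m/s.
m_f = m₀ − m_prop = 886,300 − 632,300 = 254,000 kg.
By the Tsiolkovsky rocket equation, Δv = v_e · ln(m₀/m_f) = 2851.8 × ln(3.489) = 2851.8 × 1.2497 ≈ 3564.0 m/s.

Δv ≈ 3560 m/s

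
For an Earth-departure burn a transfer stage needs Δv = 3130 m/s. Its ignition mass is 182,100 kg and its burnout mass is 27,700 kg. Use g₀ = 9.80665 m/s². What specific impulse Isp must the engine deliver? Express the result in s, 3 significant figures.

Isp ≈ 169 s

ln(m₀/m_f) = ln(182100/27700) = ln(6.574) = 1.8831.
v_e = Δv / ln(m₀/m_f) = 3130 / 1.8831 = 1662.1 m/s.
Isp = v_e / g₀ = 1662.1 / 9.80665 = 169.5 s.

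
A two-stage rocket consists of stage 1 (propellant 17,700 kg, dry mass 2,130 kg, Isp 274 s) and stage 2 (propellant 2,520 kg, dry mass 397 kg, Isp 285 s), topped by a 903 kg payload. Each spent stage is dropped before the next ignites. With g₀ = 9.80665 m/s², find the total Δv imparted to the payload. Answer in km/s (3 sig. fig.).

Ignition mass of stage 1 = 17,700+2,130 + 2,520+397 + 903 = 23,650 kg.
Stage 1: m₀ = 23,650 kg, m_f = 23,650 − 17,700 = 5,950 kg; Δv = 274×9.80665×ln(3.975) = 2687.0×1.3800 ≈ 3708 m/s.
Stage 2: m₀ = 3,820 kg, m_f = 3,820 − 2,520 = 1,300 kg; Δv = 285×9.80665×ln(2.938) = 2794.9×1.0779 ≈ 3013 m/s.
Total Δv = 3708 + 3013 = 6721 m/s.

Δv ≈ 6.72 km/s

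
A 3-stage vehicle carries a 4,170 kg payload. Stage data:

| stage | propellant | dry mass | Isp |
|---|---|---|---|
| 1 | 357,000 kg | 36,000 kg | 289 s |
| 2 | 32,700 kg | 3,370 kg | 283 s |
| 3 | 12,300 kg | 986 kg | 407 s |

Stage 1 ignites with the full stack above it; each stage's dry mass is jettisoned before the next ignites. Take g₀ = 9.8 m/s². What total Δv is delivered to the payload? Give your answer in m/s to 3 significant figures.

Δv ≈ 12000 m/s

Ignition mass of stage 1 = 357,000+36,000 + 32,700+3,370 + 12,300+986 + 4,170 = 446,526 kg.
Stage 1: m₀ = 446,526 kg, m_f = 446,526 − 357,000 = 89,526 kg; Δv = 289×9.8×ln(4.988) = 2832.2×1.6070 ≈ 4551 m/s.
Stage 2: m₀ = 53,526 kg, m_f = 53,526 − 32,700 = 20,826 kg; Δv = 283×9.8×ln(2.57) = 2773.4×0.9440 ≈ 2618 m/s.
Stage 3: m₀ = 17,456 kg, m_f = 17,456 − 12,300 = 5,156 kg; Δv = 407×9.8×ln(3.386) = 3988.6×1.2195 ≈ 4864 m/s.
Total Δv = 4551 + 2618 + 4864 = 12033 m/s.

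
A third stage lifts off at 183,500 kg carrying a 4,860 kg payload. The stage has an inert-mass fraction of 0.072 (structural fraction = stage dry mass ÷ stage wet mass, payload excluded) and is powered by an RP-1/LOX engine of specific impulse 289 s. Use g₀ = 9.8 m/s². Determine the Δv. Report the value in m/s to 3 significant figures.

Δv ≈ 6620 m/s

Stage wet mass = m₀ − payload = 183,500 − 4,860 = 178,640 kg.
Stage dry mass = ε × stage wet mass = 0.072 × 178,640 = 12,862.1 kg.
Burnout mass m_f = stage dry + payload = 12,862.1 + 4,860 = 17,722.1 kg.
v_e = Isp · g₀ = 289 × 9.8 = 2832.2 m/s.
By the Tsiolkovsky rocket equation, Δv = v_e · ln(183,500/17,722.1) = 2832.2 × ln(10.35) = 2832.2 × 2.3374 ≈ 6620 m/s.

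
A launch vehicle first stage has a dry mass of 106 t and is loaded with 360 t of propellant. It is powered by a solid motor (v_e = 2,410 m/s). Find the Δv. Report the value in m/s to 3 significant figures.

Δv ≈ 3570 m/s

m₀ = m_dry + m_prop = 106 + 360 = 466 t.
Δv = v_e · ln(m₀/m_f) = 2410.0 × ln(4.396) = 2410.0 × 1.4807 ≈ 3568.6 m/s.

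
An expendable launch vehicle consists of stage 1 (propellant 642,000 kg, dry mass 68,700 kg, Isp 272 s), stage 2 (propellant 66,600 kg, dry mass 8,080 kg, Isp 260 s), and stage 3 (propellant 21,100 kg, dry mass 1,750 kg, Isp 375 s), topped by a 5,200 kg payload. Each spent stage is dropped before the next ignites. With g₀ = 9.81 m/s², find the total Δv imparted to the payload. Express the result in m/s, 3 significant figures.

Ignition mass of stage 1 = 642,000+68,700 + 66,600+8,080 + 21,100+1,750 + 5,200 = 813,430 kg.
Stage 1: m₀ = 813,430 kg, m_f = 813,430 − 642,000 = 171,430 kg; Δv = 272×9.81×ln(4.745) = 2668.3×1.5571 ≈ 4155 m/s.
Stage 2: m₀ = 102,730 kg, m_f = 102,730 − 66,600 = 36,130 kg; Δv = 260×9.81×ln(2.843) = 2550.6×1.0450 ≈ 2665 m/s.
Stage 3: m₀ = 28,050 kg, m_f = 28,050 − 21,100 = 6,950 kg; Δv = 375×9.81×ln(4.036) = 3678.8×1.3952 ≈ 5133 m/s.
Total Δv = 4155 + 2665 + 5133 = 11953 m/s.

Δv ≈ 12000 m/s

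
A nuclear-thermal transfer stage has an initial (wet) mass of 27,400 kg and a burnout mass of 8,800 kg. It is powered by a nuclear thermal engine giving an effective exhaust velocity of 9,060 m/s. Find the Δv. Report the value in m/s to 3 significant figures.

Rocket equation: Δv = v_e · ln(m₀/m_f) = 9060.0 × ln(3.114) = 9060.0 × 1.1358 ≈ 10290.3 m/s.

Δv ≈ 10300 m/s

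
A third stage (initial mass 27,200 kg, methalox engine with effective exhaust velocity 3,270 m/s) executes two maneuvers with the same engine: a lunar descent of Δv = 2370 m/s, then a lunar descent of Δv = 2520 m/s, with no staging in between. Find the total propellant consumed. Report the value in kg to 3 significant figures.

After the first burn: m = 27200 × exp(−2370/3270.0) = 27200 × 0.48444 = 13,176.8 kg.
After the second burn: m = 13,176.8 × exp(−2520/3270.0) = 13,176.8 × 0.46272 = 6,097.17 kg.
Total propellant = m₀ − m_final = 27200 − 6,097.17 = 21,102.83 kg.

total propellant consumed ≈ 21100 kg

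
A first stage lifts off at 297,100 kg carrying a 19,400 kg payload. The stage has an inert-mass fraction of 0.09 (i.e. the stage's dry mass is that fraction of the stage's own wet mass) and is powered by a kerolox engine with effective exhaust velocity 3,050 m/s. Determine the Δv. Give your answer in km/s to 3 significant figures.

Δv ≈ 5.80 km/s

Stage wet mass = m₀ − payload = 297,100 − 19,400 = 277,700 kg.
Stage dry mass = ε × stage wet mass = 0.09 × 277,700 = 24,993 kg.
Burnout mass m_f = stage dry + payload = 24,993 + 19,400 = 44,393 kg.
Δv = v_e · ln(297,100/44,393) = 3050.0 × ln(6.692) = 3050.0 × 1.9010 ≈ 5798 m/s.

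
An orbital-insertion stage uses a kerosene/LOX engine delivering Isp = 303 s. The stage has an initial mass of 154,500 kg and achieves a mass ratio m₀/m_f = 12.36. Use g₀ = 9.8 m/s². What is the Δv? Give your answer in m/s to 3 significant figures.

Δv ≈ 7470 m/s

v_e = Isp · g₀ = 303 × 9.8 = 2969.4 m/s.
From the ideal rocket equation, Δv = v_e · ln(12.36) = 2969.4 × 2.5145 ≈ 7466.5 m/s.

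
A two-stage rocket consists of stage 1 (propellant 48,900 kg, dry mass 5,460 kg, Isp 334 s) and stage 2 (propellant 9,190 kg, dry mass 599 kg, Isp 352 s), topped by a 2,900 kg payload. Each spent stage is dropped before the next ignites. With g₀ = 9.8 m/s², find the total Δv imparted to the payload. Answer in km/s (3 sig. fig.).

Δv ≈ 8.72 km/s

Ignition mass of stage 1 = 48,900+5,460 + 9,190+599 + 2,900 = 67,049 kg.
Stage 1: m₀ = 67,049 kg, m_f = 67,049 − 48,900 = 18,149 kg; Δv = 334×9.8×ln(3.694) = 3273.2×1.3068 ≈ 4277 m/s.
Stage 2: m₀ = 12,689 kg, m_f = 12,689 − 9,190 = 3,499 kg; Δv = 352×9.8×ln(3.626) = 3449.6×1.2883 ≈ 4444 m/s.
Total Δv = 4277 + 4444 = 8721 m/s.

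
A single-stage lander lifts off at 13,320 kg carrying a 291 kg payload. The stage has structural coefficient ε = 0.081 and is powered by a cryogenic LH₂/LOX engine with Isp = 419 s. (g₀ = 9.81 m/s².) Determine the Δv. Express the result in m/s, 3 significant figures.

Δv ≈ 9420 m/s

Stage wet mass = m₀ − payload = 13,320 − 291 = 13,029 kg.
Stage dry mass = ε × stage wet mass = 0.081 × 13,029 = 1,055.35 kg.
Burnout mass m_f = stage dry + payload = 1,055.35 + 291 = 1,346.35 kg.
v_e = Isp · g₀ = 419 × 9.81 = 4110.4 m/s.
Δv = v_e · ln(13,320/1,346.35) = 4110.4 × ln(9.893) = 4110.4 × 2.2919 ≈ 9420 m/s.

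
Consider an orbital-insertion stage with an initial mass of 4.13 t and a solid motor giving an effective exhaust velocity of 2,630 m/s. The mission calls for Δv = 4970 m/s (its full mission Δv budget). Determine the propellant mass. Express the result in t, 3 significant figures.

m₀/m_f = exp(Δv / v_e) = exp(4970 / 2630.0) = exp(1.8897) = 6.6176.
m_f = 4.13 / 6.6176 = 0.624093 t, so propellant = m₀ − m_f = 4.13 − 0.624093 = 3.505907 t.

propellant mass ≈ 3.51 t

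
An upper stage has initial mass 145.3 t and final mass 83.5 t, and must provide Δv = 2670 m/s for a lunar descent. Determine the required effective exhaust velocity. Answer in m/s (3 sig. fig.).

ln(m₀/m_f) = ln(145300/83500) = ln(1.74) = 0.5540.
Using Δv = v_e ln(m₀/m_f): v_e = Δv / ln(m₀/m_f) = 2670 / 0.5540 = 4819.9 m/s.

v_e ≈ 4820 m/s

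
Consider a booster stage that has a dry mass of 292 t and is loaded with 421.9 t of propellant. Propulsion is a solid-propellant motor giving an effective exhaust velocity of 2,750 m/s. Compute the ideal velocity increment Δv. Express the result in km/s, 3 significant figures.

Δv ≈ 2.46 km/s

m₀ = m_dry + m_prop = 292 + 421.9 = 713.9 t.
Δv = v_e · ln(m₀/m_f) = 2750.0 × ln(2.445) = 2750.0 × 0.8940 ≈ 2458.5 m/s.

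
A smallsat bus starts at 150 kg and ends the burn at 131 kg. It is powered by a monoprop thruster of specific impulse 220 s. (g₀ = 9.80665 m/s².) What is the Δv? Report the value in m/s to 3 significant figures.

Δv ≈ 292 m/s

v_e = Isp · g₀ = 220 × 9.80665 = 2157.5 m/s.
Rocket equation: Δv = v_e · ln(m₀/m_f) = 2157.5 × ln(1.145) = 2157.5 × 0.1354 ≈ 292.2 m/s.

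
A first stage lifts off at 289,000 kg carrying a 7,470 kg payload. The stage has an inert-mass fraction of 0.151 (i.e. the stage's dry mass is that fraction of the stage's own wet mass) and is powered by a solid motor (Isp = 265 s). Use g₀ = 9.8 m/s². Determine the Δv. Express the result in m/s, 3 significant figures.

Δv ≈ 4560 m/s

Stage wet mass = m₀ − payload = 289,000 − 7,470 = 281,530 kg.
Stage dry mass = ε × stage wet mass = 0.151 × 281,530 = 42,511 kg.
Burnout mass m_f = stage dry + payload = 42,511 + 7,470 = 49,981 kg.
v_e = Isp · g₀ = 265 × 9.8 = 2597.0 m/s.
Rocket equation: Δv = v_e · ln(289,000/49,981) = 2597.0 × ln(5.782) = 2597.0 × 1.7548 ≈ 4557 m/s.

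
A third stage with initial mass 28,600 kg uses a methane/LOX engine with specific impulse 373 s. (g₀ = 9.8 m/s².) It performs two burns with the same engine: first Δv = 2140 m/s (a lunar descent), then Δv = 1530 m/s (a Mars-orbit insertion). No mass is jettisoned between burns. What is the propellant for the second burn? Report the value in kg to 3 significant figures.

propellant for the second burn ≈ 5450 kg

v_e = Isp · g₀ = 373 × 9.8 = 3655.4 m/s.
After the first burn: m = 28600 × exp(−2140/3655.4) = 28600 × 0.55686 = 15,926.2 kg.
After the second burn: m = 15,926.2 × exp(−1530/3655.4) = 15,926.2 × 0.65799 = 10,479.3 kg.
Second-burn propellant = 15,926.2 − 10,479.3 = 5,446.9 kg.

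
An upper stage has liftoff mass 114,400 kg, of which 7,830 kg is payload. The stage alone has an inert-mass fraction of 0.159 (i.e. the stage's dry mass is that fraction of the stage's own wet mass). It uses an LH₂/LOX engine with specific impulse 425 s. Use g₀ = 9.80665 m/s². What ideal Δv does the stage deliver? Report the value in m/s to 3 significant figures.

Stage wet mass = m₀ − payload = 114,400 − 7,830 = 106,570 kg.
Stage dry mass = ε × stage wet mass = 0.159 × 106,570 = 16,944.6 kg.
Burnout mass m_f = stage dry + payload = 16,944.6 + 7,830 = 24,774.6 kg.
v_e = Isp · g₀ = 425 × 9.80665 = 4167.8 m/s.
From the ideal rocket equation, Δv = v_e · ln(114,400/24,774.6) = 4167.8 × ln(4.618) = 4167.8 × 1.5299 ≈ 6376 m/s.

Δv ≈ 6380 m/s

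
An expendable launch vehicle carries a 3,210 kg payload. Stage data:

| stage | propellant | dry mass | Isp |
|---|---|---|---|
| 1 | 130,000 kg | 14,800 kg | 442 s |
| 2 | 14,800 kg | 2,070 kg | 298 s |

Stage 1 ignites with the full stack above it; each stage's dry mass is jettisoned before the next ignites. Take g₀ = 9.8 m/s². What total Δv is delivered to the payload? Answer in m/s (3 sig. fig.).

Ignition mass of stage 1 = 130,000+14,800 + 14,800+2,070 + 3,210 = 164,880 kg.
Stage 1: m₀ = 164,880 kg, m_f = 164,880 − 130,000 = 34,880 kg; Δv = 442×9.8×ln(4.727) = 4331.6×1.5533 ≈ 6728 m/s.
Stage 2: m₀ = 20,080 kg, m_f = 20,080 − 14,800 = 5,280 kg; Δv = 298×9.8×ln(3.803) = 2920.4×1.3358 ≈ 3901 m/s.
Total Δv = 6728 + 3901 = 10629 m/s.

Δv ≈ 10600 m/s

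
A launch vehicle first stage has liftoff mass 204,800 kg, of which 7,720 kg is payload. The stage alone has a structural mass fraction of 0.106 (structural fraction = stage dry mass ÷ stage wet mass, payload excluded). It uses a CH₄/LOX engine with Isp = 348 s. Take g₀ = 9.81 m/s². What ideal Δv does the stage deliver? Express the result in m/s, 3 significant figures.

Δv ≈ 6720 m/s

Stage wet mass = m₀ − payload = 204,800 − 7,720 = 197,080 kg.
Stage dry mass = ε × stage wet mass = 0.106 × 197,080 = 20,890.5 kg.
Burnout mass m_f = stage dry + payload = 20,890.5 + 7,720 = 28,610.5 kg.
v_e = Isp · g₀ = 348 × 9.81 = 3413.9 m/s.
By the Tsiolkovsky rocket equation, Δv = v_e · ln(204,800/28,610.5) = 3413.9 × ln(7.158) = 3413.9 × 1.9683 ≈ 6719 m/s.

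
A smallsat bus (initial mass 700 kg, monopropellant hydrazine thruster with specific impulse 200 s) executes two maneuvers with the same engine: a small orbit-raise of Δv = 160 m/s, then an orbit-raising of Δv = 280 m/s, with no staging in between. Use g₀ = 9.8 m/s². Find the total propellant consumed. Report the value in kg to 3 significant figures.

v_e = Isp · g₀ = 200 × 9.8 = 1960.0 m/s.
After the first burn: m = 700 × exp(−160/1960.0) = 700 × 0.92161 = 645.127 kg.
After the second burn: m = 645.127 × exp(−280/1960.0) = 645.127 × 0.86688 = 559.248 kg.
Total propellant = m₀ − m_final = 700 − 559.248 = 140.752 kg.

total propellant consumed ≈ 141 kg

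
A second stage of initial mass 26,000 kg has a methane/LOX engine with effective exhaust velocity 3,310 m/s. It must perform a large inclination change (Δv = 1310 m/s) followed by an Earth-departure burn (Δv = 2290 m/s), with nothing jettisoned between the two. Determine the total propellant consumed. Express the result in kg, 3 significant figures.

total propellant consumed ≈ 17200 kg

After the first burn: m = 26000 × exp(−1310/3310.0) = 26000 × 0.67316 = 17,502.2 kg.
After the second burn: m = 17,502.2 × exp(−2290/3310.0) = 17,502.2 × 0.50065 = 8,762.48 kg.
Total propellant = m₀ − m_final = 26000 − 8,762.48 = 17,237.52 kg.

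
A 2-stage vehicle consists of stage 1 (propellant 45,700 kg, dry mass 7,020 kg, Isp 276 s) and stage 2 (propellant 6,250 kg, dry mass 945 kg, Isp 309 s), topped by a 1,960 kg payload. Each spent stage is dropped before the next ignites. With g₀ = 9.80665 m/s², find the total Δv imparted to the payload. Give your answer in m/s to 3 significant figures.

Δv ≈ 7110 m/s

Ignition mass of stage 1 = 45,700+7,020 + 6,250+945 + 1,960 = 61,875 kg.
Stage 1: m₀ = 61,875 kg, m_f = 61,875 − 45,700 = 16,175 kg; Δv = 276×9.80665×ln(3.825) = 2706.6×1.3416 ≈ 3631 m/s.
Stage 2: m₀ = 9,155 kg, m_f = 9,155 − 6,250 = 2,905 kg; Δv = 309×9.80665×ln(3.151) = 3030.3×1.1479 ≈ 3478 m/s.
Total Δv = 3631 + 3478 = 7109 m/s.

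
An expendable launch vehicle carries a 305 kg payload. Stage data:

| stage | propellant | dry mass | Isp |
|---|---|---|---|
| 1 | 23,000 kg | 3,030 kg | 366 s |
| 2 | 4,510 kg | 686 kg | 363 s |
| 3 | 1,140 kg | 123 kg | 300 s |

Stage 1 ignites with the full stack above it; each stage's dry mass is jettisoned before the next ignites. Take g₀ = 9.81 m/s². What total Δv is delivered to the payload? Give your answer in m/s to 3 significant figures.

Ignition mass of stage 1 = 23,000+3,030 + 4,510+686 + 1,140+123 + 305 = 32,794 kg.
Stage 1: m₀ = 32,794 kg, m_f = 32,794 − 23,000 = 9,794 kg; Δv = 366×9.81×ln(3.348) = 3590.5×1.2085 ≈ 4339 m/s.
Stage 2: m₀ = 6,764 kg, m_f = 6,764 − 4,510 = 2,254 kg; Δv = 363×9.81×ln(3.001) = 3561.0×1.0989 ≈ 3913 m/s.
Stage 3: m₀ = 1,568 kg, m_f = 1,568 − 1,140 = 428 kg; Δv = 300×9.81×ln(3.664) = 2943.0×1.2984 ≈ 3821 m/s.
Total Δv = 4339 + 3913 + 3821 = 12073 m/s.

Δv ≈ 12100 m/s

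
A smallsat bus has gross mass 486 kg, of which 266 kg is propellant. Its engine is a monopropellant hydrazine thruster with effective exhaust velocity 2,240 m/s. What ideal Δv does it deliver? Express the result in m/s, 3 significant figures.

m_f = m₀ − m_prop = 486 − 266 = 220 kg.
Δv = v_e · ln(m₀/m_f) = 2240.0 × ln(2.209) = 2240.0 × 0.7926 ≈ 1775.4 m/s.

Δv ≈ 1780 m/s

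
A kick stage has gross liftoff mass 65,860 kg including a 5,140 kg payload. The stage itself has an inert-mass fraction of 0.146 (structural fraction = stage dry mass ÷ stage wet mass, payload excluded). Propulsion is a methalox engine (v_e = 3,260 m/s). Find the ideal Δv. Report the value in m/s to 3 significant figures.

Δv ≈ 5050 m/s

Stage wet mass = m₀ − payload = 65,860 − 5,140 = 60,720 kg.
Stage dry mass = ε × stage wet mass = 0.146 × 60,720 = 8,865.12 kg.
Burnout mass m_f = stage dry + payload = 8,865.12 + 5,140 = 14,005.12 kg.
Rocket equation: Δv = v_e · ln(65,860/14,005.12) = 3260.0 × ln(4.703) = 3260.0 × 1.5481 ≈ 5047 m/s.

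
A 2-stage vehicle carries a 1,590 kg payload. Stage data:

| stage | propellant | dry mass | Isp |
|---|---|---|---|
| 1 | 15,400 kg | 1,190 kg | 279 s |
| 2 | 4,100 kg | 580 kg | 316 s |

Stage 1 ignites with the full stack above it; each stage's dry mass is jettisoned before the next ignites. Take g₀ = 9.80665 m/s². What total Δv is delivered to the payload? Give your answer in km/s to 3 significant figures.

Ignition mass of stage 1 = 15,400+1,190 + 4,100+580 + 1,590 = 22,860 kg.
Stage 1: m₀ = 22,860 kg, m_f = 22,860 − 15,400 = 7,460 kg; Δv = 279×9.80665×ln(3.064) = 2736.1×1.1198 ≈ 3064 m/s.
Stage 2: m₀ = 6,270 kg, m_f = 6,270 − 4,100 = 2,170 kg; Δv = 316×9.80665×ln(2.889) = 3098.9×1.0610 ≈ 3288 m/s.
Total Δv = 3064 + 3288 = 6352 m/s.

Δv ≈ 6.35 km/s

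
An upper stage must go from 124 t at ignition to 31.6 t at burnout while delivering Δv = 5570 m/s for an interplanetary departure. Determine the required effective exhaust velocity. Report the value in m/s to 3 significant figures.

v_e ≈ 4070 m/s

ln(m₀/m_f) = ln(124000/31600) = ln(3.924) = 1.3671.
Rocket equation: v_e = Δv / ln(m₀/m_f) = 5570 / 1.3671 = 4074.2 m/s.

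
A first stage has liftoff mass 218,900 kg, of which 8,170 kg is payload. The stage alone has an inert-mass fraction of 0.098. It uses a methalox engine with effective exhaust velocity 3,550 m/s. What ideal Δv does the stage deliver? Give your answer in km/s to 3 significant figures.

Δv ≈ 7.20 km/s

Stage wet mass = m₀ − payload = 218,900 − 8,170 = 210,730 kg.
Stage dry mass = ε × stage wet mass = 0.098 × 210,730 = 20,651.5 kg.
Burnout mass m_f = stage dry + payload = 20,651.5 + 8,170 = 28,821.5 kg.
Δv = v_e · ln(218,900/28,821.5) = 3550.0 × ln(7.595) = 3550.0 × 2.0275 ≈ 7198 m/s.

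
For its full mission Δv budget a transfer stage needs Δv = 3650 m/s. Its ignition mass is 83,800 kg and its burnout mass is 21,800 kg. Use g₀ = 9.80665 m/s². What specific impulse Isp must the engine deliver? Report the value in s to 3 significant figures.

Isp ≈ 276 s

ln(m₀/m_f) = ln(83800/21800) = ln(3.844) = 1.3465.
From the ideal rocket equation, v_e = Δv / ln(m₀/m_f) = 3650 / 1.3465 = 2710.7 m/s.
Isp = v_e / g₀ = 2710.7 / 9.80665 = 276.4 s.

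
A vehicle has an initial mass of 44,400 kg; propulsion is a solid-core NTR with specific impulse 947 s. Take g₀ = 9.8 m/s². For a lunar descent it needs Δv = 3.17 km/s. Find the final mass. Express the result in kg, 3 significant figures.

final mass ≈ 31600 kg

v_e = Isp · g₀ = 947 × 9.8 = 9280.6 m/s.
From the ideal rocket equation, m₀/m_f = exp(Δv / v_e) = exp(3170 / 9280.6) = exp(0.3416) = 1.4072.
m_f = m₀ / 1.4072 = 44,400 / 1.4072 = 31,552 kg.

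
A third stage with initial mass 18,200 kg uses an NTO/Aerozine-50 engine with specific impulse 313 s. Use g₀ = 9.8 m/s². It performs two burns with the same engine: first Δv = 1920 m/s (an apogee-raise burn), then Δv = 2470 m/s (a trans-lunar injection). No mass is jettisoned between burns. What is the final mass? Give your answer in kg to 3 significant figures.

v_e = Isp · g₀ = 313 × 9.8 = 3067.4 m/s.
After the first burn: m = 18200 × exp(−1920/3067.4) = 18200 × 0.53476 = 9,732.63 kg.
After the second burn: m = 9,732.63 × exp(−2470/3067.4) = 9,732.63 × 0.44698 = 4,350.29 kg.

final mass ≈ 4350 kg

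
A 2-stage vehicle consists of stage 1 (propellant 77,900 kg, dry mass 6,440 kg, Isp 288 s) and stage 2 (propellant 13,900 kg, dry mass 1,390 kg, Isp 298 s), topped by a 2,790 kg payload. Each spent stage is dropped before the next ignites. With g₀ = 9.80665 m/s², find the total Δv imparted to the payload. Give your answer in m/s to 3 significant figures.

Ignition mass of stage 1 = 77,900+6,440 + 13,900+1,390 + 2,790 = 102,420 kg.
Stage 1: m₀ = 102,420 kg, m_f = 102,420 − 77,900 = 24,520 kg; Δv = 288×9.80665×ln(4.177) = 2824.3×1.4296 ≈ 4038 m/s.
Stage 2: m₀ = 18,080 kg, m_f = 18,080 − 13,900 = 4,180 kg; Δv = 298×9.80665×ln(4.325) = 2922.4×1.4645 ≈ 4280 m/s.
Total Δv = 4038 + 4280 = 8318 m/s.

Δv ≈ 8320 m/s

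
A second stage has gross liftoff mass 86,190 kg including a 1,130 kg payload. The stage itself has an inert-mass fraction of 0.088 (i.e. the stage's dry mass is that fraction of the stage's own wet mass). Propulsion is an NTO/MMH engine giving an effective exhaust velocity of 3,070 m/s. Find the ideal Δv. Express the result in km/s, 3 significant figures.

Stage wet mass = m₀ − payload = 86,190 − 1,130 = 85,060 kg.
Stage dry mass = ε × stage wet mass = 0.088 × 85,060 = 7,485.28 kg.
Burnout mass m_f = stage dry + payload = 7,485.28 + 1,130 = 8,615.28 kg.
Δv = v_e · ln(86,190/8,615.28) = 3070.0 × ln(10) = 3070.0 × 2.3030 ≈ 7070 m/s.

Δv ≈ 7.07 km/s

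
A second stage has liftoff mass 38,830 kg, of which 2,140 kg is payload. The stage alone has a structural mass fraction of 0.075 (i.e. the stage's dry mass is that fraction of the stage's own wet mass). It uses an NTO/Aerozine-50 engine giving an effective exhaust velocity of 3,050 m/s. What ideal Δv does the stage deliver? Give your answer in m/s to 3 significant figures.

Stage wet mass = m₀ − payload = 38,830 − 2,140 = 36,690 kg.
Stage dry mass = ε × stage wet mass = 0.075 × 36,690 = 2,751.75 kg.
Burnout mass m_f = stage dry + payload = 2,751.75 + 2,140 = 4,891.75 kg.
From the ideal rocket equation, Δv = v_e · ln(38,830/4,891.75) = 3050.0 × ln(7.938) = 3050.0 × 2.0716 ≈ 6319 m/s.

Δv ≈ 6320 m/s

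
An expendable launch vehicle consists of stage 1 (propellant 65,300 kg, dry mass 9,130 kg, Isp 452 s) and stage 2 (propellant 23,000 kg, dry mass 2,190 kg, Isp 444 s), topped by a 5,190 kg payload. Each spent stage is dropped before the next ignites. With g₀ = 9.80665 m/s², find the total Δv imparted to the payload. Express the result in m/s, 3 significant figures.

Ignition mass of stage 1 = 65,300+9,130 + 23,000+2,190 + 5,190 = 104,810 kg.
Stage 1: m₀ = 104,810 kg, m_f = 104,810 − 65,300 = 39,510 kg; Δv = 452×9.80665×ln(2.653) = 4432.6×0.9756 ≈ 4324 m/s.
Stage 2: m₀ = 30,380 kg, m_f = 30,380 − 23,000 = 7,380 kg; Δv = 444×9.80665×ln(4.117) = 4354.2×1.4150 ≈ 6161 m/s.
Total Δv = 4324 + 6161 = 10485 m/s.

Δv ≈ 10500 m/s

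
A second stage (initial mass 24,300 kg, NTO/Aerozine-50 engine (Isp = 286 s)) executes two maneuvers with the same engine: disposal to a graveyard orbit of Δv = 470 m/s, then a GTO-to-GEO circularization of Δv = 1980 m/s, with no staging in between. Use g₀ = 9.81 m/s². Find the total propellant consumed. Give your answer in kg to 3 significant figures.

total propellant consumed ≈ 14200 kg

v_e = Isp · g₀ = 286 × 9.81 = 2805.7 m/s.
After the first burn: m = 24300 × exp(−470/2805.7) = 24300 × 0.84576 = 20,552 kg.
After the second burn: m = 20,552 × exp(−1980/2805.7) = 20,552 × 0.49375 = 10,147.6 kg.
Total propellant = m₀ − m_final = 24300 − 10,147.6 = 14,152.4 kg.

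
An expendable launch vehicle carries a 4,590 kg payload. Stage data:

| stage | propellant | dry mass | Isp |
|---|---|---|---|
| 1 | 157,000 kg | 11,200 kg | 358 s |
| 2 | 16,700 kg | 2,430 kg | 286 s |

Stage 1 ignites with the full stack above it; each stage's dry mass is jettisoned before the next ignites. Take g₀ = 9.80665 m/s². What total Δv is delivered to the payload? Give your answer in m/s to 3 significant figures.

Ignition mass of stage 1 = 157,000+11,200 + 16,700+2,430 + 4,590 = 191,920 kg.
Stage 1: m₀ = 191,920 kg, m_f = 191,920 − 157,000 = 34,920 kg; Δv = 358×9.80665×ln(5.496) = 3510.8×1.7040 ≈ 5982 m/s.
Stage 2: m₀ = 23,720 kg, m_f = 23,720 − 16,700 = 7,020 kg; Δv = 286×9.80665×ln(3.379) = 2804.7×1.2176 ≈ 3415 m/s.
Total Δv = 5982 + 3415 = 9397 m/s.

Δv ≈ 9400 m/s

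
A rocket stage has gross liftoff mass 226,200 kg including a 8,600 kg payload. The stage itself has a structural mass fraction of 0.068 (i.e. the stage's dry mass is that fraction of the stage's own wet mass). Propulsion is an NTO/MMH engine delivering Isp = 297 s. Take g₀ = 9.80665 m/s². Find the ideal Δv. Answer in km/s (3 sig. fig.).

Stage wet mass = m₀ − payload = 226,200 − 8,600 = 217,600 kg.
Stage dry mass = ε × stage wet mass = 0.068 × 217,600 = 14,796.8 kg.
Burnout mass m_f = stage dry + payload = 14,796.8 + 8,600 = 23,396.8 kg.
v_e = Isp · g₀ = 297 × 9.80665 = 2912.6 m/s.
Δv = v_e · ln(226,200/23,396.8) = 2912.6 × ln(9.668) = 2912.6 × 2.2688 ≈ 6608 m/s.

Δv ≈ 6.61 km/s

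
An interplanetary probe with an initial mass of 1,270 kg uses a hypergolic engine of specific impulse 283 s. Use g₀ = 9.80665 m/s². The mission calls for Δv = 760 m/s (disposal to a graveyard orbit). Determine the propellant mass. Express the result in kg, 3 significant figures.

v_e = Isp · g₀ = 283 × 9.80665 = 2775.3 m/s.
Rocket equation: m₀/m_f = exp(Δv / v_e) = exp(760 / 2775.3) = exp(0.2738) = 1.3150.
m_f = 1,270 / 1.3150 = 965.779 kg, so propellant = m₀ − m_f = 1,270 − 965.779 = 304.221 kg.

propellant mass ≈ 304 kg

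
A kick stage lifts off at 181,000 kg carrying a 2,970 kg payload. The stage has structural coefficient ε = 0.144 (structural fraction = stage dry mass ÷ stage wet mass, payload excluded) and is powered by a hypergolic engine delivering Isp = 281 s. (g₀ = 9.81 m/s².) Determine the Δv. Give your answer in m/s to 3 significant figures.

Stage wet mass = m₀ − payload = 181,000 − 2,970 = 178,030 kg.
Stage dry mass = ε × stage wet mass = 0.144 × 178,030 = 25,636.3 kg.
Burnout mass m_f = stage dry + payload = 25,636.3 + 2,970 = 28,606.3 kg.
v_e = Isp · g₀ = 281 × 9.81 = 2756.6 m/s.
Δv = v_e · ln(181,000/28,606.3) = 2756.6 × ln(6.327) = 2756.6 × 1.8449 ≈ 5086 m/s.

Δv ≈ 5090 m/s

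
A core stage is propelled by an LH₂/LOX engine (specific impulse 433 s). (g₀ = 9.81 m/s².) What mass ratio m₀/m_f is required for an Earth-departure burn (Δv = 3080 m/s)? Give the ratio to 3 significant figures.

mass ratio ≈ 2.06

v_e = Isp · g₀ = 433 × 9.81 = 4247.7 m/s.
m₀/m_f = exp(Δv / v_e) = exp(3080 / 4247.7) = exp(0.7251) = 2.0649.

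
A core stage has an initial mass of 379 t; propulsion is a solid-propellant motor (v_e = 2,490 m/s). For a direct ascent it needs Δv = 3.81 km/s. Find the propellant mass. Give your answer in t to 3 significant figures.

propellant mass ≈ 297 t

m₀/m_f = exp(Δv / v_e) = exp(3810 / 2490.0) = exp(1.5301) = 4.6187.
m_f = 379 / 4.6187 = 82.0577 t, so propellant = m₀ − m_f = 379 − 82.0577 = 296.9423 t.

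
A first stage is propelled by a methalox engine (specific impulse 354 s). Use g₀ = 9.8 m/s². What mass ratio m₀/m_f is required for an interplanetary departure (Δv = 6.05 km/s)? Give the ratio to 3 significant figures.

v_e = Isp · g₀ = 354 × 9.8 = 3469.2 m/s.
m₀/m_f = exp(Δv / v_e) = exp(6050 / 3469.2) = exp(1.7439) = 5.7197.

mass ratio ≈ 5.72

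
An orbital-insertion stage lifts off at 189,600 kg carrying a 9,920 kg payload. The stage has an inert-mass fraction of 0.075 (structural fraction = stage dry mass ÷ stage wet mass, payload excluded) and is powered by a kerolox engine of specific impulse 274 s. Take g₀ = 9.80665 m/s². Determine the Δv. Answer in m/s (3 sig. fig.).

Stage wet mass = m₀ − payload = 189,600 − 9,920 = 179,680 kg.
Stage dry mass = ε × stage wet mass = 0.075 × 179,680 = 13,476 kg.
Burnout mass m_f = stage dry + payload = 13,476 + 9,920 = 23,396 kg.
v_e = Isp · g₀ = 274 × 9.80665 = 2687.0 m/s.
Using Δv = v_e ln(m₀/m_f): Δv = v_e · ln(189,600/23,396) = 2687.0 × ln(8.104) = 2687.0 × 2.0924 ≈ 5622 m/s.

Δv ≈ 5620 m/s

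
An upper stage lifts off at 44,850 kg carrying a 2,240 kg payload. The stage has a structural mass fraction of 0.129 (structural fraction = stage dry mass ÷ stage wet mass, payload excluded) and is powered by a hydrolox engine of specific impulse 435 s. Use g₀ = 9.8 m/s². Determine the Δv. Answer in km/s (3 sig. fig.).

Δv ≈ 7.49 km/s

Stage wet mass = m₀ − payload = 44,850 − 2,240 = 42,610 kg.
Stage dry mass = ε × stage wet mass = 0.129 × 42,610 = 5,496.69 kg.
Burnout mass m_f = stage dry + payload = 5,496.69 + 2,240 = 7,736.69 kg.
v_e = Isp · g₀ = 435 × 9.8 = 4263.0 m/s.
By the Tsiolkovsky rocket equation, Δv = v_e · ln(44,850/7,736.69) = 4263.0 × ln(5.797) = 4263.0 × 1.7573 ≈ 7492 m/s.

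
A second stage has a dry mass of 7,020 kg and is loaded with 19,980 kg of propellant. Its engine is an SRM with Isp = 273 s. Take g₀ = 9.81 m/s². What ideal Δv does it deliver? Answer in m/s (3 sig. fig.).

v_e = Isp · g₀ = 273 × 9.81 = 2678.1 m/s.
m₀ = m_dry + m_prop = 7,020 + 19,980 = 27,000 kg.
Δv = v_e · ln(m₀/m_f) = 2678.1 × ln(3.846) = 2678.1 × 1.3471 ≈ 3607.6 m/s.

Δv ≈ 3610 m/s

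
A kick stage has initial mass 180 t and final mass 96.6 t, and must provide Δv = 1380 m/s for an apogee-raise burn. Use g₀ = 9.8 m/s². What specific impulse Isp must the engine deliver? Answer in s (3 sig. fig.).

Isp ≈ 226 s

ln(m₀/m_f) = ln(180000/96600) = ln(1.863) = 0.6224.
From the ideal rocket equation, v_e = Δv / ln(m₀/m_f) = 1380 / 0.6224 = 2217.3 m/s.
Isp = v_e / g₀ = 2217.3 / 9.8 = 226.3 s.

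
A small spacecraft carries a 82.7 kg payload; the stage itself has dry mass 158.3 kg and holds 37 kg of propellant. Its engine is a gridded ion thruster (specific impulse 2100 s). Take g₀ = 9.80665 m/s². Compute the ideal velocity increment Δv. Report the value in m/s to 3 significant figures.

v_e = Isp · g₀ = 2100 × 9.80665 = 20594.0 m/s.
m₀ = payload + dry + propellant = 82.7 + 158.3 + 37 = 278 kg.
m_f = payload + dry = 82.7 + 158.3 = 241 kg.
From the ideal rocket equation, Δv = v_e · ln(m₀/m_f) = 20594.0 × ln(1.154) = 20594.0 × 0.1428 ≈ 2941.3 m/s.

Δv ≈ 2940 m/s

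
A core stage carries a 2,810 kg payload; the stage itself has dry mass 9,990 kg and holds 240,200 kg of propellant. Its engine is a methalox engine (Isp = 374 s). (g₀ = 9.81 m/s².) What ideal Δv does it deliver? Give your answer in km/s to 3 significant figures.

Δv ≈ 10.9 km/s

v_e = Isp · g₀ = 374 × 9.81 = 3668.9 m/s.
m₀ = payload + dry + propellant = 2,810 + 9,990 + 240,200 = 253,000 kg.
m_f = payload + dry = 2,810 + 9,990 = 12,800 kg.
Δv = v_e · ln(m₀/m_f) = 3668.9 × ln(19.77) = 3668.9 × 2.9839 ≈ 10947.9 m/s.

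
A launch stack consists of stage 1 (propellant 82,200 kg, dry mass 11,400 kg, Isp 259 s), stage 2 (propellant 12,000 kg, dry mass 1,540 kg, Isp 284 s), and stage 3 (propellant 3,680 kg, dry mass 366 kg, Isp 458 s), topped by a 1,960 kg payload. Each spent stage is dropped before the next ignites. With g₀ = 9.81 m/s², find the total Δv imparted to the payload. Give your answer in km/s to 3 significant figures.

Ignition mass of stage 1 = 82,200+11,400 + 12,000+1,540 + 3,680+366 + 1,960 = 113,146 kg.
Stage 1: m₀ = 113,146 kg, m_f = 113,146 − 82,200 = 30,946 kg; Δv = 259×9.81×ln(3.656) = 2540.8×1.2964 ≈ 3294 m/s.
Stage 2: m₀ = 19,546 kg, m_f = 19,546 − 12,000 = 7,546 kg; Δv = 284×9.81×ln(2.59) = 2786.0×0.9518 ≈ 2652 m/s.
Stage 3: m₀ = 6,006 kg, m_f = 6,006 − 3,680 = 2,326 kg; Δv = 458×9.81×ln(2.582) = 4493.0×0.9486 ≈ 4262 m/s.
Total Δv = 3294 + 2652 + 4262 = 10208 m/s.

Δv ≈ 10.2 km/s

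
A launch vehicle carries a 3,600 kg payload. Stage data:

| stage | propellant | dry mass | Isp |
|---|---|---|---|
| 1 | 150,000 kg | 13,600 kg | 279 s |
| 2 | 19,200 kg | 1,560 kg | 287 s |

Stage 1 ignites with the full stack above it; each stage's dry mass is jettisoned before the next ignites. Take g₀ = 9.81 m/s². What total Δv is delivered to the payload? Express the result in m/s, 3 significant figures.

Δv ≈ 8750 m/s

Ignition mass of stage 1 = 150,000+13,600 + 19,200+1,560 + 3,600 = 187,960 kg.
Stage 1: m₀ = 187,960 kg, m_f = 187,960 − 150,000 = 37,960 kg; Δv = 279×9.81×ln(4.952) = 2737.0×1.5997 ≈ 4378 m/s.
Stage 2: m₀ = 24,360 kg, m_f = 24,360 − 19,200 = 5,160 kg; Δv = 287×9.81×ln(4.721) = 2815.5×1.5520 ≈ 4370 m/s.
Total Δv = 4378 + 4370 = 8748 m/s.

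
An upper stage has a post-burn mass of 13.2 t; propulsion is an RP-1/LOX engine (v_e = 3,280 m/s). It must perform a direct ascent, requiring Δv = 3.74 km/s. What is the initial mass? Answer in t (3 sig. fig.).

m₀/m_f = exp(Δv / v_e) = exp(3740 / 3280.0) = exp(1.1402) = 3.1275.
m₀ = m_f × 3.1275 = 13.2 × 3.1275 = 41.283 t.

initial mass ≈ 41.3 t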